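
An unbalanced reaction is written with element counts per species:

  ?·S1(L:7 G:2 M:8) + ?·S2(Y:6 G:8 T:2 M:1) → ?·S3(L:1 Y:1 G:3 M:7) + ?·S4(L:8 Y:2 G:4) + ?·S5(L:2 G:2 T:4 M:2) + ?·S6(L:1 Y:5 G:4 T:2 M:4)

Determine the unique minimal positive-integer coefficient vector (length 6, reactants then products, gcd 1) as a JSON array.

Coefficients: [6, 4, 6, 4, 1, 2]

L: 6·7+4·0 = 42 | 6·1+4·8+1·2+2·1 = 42
Y: 6·0+4·6 = 24 | 6·1+4·2+1·0+2·5 = 24
G: 6·2+4·8 = 44 | 6·3+4·4+1·2+2·4 = 44
T: 6·0+4·2 = 8 | 6·0+4·0+1·4+2·2 = 8
M: 6·8+4·1 = 52 | 6·7+4·0+1·2+2·4 = 52
gcd(6,4,6,4,1,2) = 1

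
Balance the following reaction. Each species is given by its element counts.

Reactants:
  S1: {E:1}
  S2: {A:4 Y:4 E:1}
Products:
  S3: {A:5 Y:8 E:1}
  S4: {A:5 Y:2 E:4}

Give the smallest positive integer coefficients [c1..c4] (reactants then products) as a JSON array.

Coefficients: [5, 5, 2, 2]

A: 5·0+5·4 = 20 | 2·5+2·5 = 20
Y: 5·0+5·4 = 20 | 2·8+2·2 = 20
E: 5·1+5·1 = 10 | 2·1+2·4 = 10
gcd(5,5,2,2) = 1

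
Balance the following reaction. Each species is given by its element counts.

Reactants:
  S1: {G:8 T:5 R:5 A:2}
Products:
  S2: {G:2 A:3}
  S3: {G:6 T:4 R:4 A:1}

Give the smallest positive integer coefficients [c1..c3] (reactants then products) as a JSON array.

G: 4·8 = 32 | 1·2+5·6 = 32
T: 4·5 = 20 | 1·0+5·4 = 20
R: 4·5 = 20 | 1·0+5·4 = 20
A: 4·2 = 8 | 1·3+5·1 = 8
gcd(4,1,5) = 1

Coefficients: [4, 1, 5]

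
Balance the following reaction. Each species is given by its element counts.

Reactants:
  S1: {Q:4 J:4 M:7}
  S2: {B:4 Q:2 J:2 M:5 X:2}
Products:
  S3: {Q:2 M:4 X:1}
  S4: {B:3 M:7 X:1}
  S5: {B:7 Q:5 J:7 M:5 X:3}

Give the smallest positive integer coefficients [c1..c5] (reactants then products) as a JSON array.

B: 1·0+5·4 = 20 | 2·0+2·3+2·7 = 20
Q: 1·4+5·2 = 14 | 2·2+2·0+2·5 = 14
J: 1·4+5·2 = 14 | 2·0+2·0+2·7 = 14
M: 1·7+5·5 = 32 | 2·4+2·7+2·5 = 32
X: 1·0+5·2 = 10 | 2·1+2·1+2·3 = 10
gcd(1,5,2,2,2) = 1

Coefficients: [1, 5, 2, 2, 2]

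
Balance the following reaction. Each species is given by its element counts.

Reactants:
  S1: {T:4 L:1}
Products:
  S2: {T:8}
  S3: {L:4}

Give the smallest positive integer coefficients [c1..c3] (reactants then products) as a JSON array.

T: 4·4 = 16 | 2·8+1·0 = 16
L: 4·1 = 4 | 2·0+1·4 = 4
gcd(4,2,1) = 1

Coefficients: [4, 2, 1]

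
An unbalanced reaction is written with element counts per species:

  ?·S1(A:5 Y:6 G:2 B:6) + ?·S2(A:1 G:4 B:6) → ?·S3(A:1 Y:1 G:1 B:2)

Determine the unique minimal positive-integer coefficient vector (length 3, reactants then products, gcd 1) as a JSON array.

Coefficients: [1, 1, 6]

A: 1·5+1·1 = 6 | 6·1 = 6
Y: 1·6+1·0 = 6 | 6·1 = 6
G: 1·2+1·4 = 6 | 6·1 = 6
B: 1·6+1·6 = 12 | 6·2 = 12
gcd(1,1,6) = 1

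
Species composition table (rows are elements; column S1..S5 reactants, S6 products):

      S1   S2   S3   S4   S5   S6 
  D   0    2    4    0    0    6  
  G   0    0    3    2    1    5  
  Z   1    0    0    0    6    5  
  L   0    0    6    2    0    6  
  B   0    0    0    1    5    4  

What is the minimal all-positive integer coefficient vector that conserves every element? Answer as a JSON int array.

D: 4·0+4·2+1·4+3·0+1·0 = 12 | 2·6 = 12
G: 4·0+4·0+1·3+3·2+1·1 = 10 | 2·5 = 10
Z: 4·1+4·0+1·0+3·0+1·6 = 10 | 2·5 = 10
L: 4·0+4·0+1·6+3·2+1·0 = 12 | 2·6 = 12
B: 4·0+4·0+1·0+3·1+1·5 = 8 | 2·4 = 8
gcd(4,4,1,3,1,2) = 1

Coefficients: [4, 4, 1, 3, 1, 2]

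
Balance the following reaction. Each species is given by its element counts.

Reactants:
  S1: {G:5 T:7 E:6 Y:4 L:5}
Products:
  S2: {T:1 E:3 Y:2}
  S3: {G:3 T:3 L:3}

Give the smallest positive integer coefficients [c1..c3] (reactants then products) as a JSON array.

Coefficients: [3, 6, 5]

G: 3·5 = 15 | 6·0+5·3 = 15
T: 3·7 = 21 | 6·1+5·3 = 21
E: 3·6 = 18 | 6·3+5·0 = 18
Y: 3·4 = 12 | 6·2+5·0 = 12
L: 3·5 = 15 | 6·0+5·3 = 15
gcd(3,6,5) = 1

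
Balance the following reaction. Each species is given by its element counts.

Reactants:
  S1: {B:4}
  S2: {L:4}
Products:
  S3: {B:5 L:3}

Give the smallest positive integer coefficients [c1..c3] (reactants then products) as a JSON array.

B: 5·4+3·0 = 20 | 4·5 = 20
L: 5·0+3·4 = 12 | 4·3 = 12
gcd(5,3,4) = 1

Coefficients: [5, 3, 4]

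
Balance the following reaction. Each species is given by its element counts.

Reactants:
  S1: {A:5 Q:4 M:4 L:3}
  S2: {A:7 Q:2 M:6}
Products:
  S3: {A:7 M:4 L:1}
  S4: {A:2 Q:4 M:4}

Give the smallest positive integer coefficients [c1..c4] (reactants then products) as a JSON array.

A: 2·5+6·7 = 52 | 6·7+5·2 = 52
Q: 2·4+6·2 = 20 | 6·0+5·4 = 20
M: 2·4+6·6 = 44 | 6·4+5·4 = 44
L: 2·3+6·0 = 6 | 6·1+5·0 = 6
gcd(2,6,6,5) = 1

Coefficients: [2, 6, 6, 5]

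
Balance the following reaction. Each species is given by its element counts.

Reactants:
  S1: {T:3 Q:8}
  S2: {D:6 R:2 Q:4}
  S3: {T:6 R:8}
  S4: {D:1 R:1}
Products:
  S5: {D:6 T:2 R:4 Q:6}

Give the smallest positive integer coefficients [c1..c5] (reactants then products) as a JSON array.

D: 2·0+5·6+1·0+6·1 = 36 | 6·6 = 36
T: 2·3+5·0+1·6+6·0 = 12 | 6·2 = 12
R: 2·0+5·2+1·8+6·1 = 24 | 6·4 = 24
Q: 2·8+5·4+1·0+6·0 = 36 | 6·6 = 36
gcd(2,5,1,6,6) = 1

Coefficients: [2, 5, 1, 6, 6]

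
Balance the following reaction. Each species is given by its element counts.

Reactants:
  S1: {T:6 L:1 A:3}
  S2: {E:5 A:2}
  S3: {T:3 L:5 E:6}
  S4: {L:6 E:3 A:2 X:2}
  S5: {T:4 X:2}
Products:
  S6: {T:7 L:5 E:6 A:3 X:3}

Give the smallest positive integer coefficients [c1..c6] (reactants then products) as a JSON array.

T: 2·6+3·0+2·3+3·0+6·4 = 42 | 6·7 = 42
L: 2·1+3·0+2·5+3·6+6·0 = 30 | 6·5 = 30
E: 2·0+3·5+2·6+3·3+6·0 = 36 | 6·6 = 36
A: 2·3+3·2+2·0+3·2+6·0 = 18 | 6·3 = 18
X: 2·0+3·0+2·0+3·2+6·2 = 18 | 6·3 = 18
gcd(2,3,2,3,6,6) = 1

Coefficients: [2, 3, 2, 3, 6, 6]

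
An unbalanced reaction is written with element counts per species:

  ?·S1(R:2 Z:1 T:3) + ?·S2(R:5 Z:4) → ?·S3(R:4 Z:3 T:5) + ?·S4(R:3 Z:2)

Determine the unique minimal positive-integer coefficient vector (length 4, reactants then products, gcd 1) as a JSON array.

R: 5·2+4·5 = 30 | 3·4+6·3 = 30
Z: 5·1+4·4 = 21 | 3·3+6·2 = 21
T: 5·3+4·0 = 15 | 3·5+6·0 = 15
gcd(5,4,3,6) = 1

Coefficients: [5, 4, 3, 6]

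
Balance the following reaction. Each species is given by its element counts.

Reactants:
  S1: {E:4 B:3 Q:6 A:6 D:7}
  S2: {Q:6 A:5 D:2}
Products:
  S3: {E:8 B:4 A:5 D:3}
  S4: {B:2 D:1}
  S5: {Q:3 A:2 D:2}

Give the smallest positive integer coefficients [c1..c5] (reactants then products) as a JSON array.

Coefficients: [2, 1, 1, 1, 6]

E: 2·4+1·0 = 8 | 1·8+1·0+6·0 = 8
B: 2·3+1·0 = 6 | 1·4+1·2+6·0 = 6
Q: 2·6+1·6 = 18 | 1·0+1·0+6·3 = 18
A: 2·6+1·5 = 17 | 1·5+1·0+6·2 = 17
D: 2·7+1·2 = 16 | 1·3+1·1+6·2 = 16
gcd(2,1,1,1,6) = 1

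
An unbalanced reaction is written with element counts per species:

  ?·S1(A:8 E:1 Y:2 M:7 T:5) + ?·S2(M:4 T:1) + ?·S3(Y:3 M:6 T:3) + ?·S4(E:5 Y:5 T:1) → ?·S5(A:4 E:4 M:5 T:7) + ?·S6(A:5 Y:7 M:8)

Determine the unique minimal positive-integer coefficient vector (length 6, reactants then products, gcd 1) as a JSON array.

A: 5·8+4·0+1·0+3·0 = 40 | 5·4+4·5 = 40
E: 5·1+4·0+1·0+3·5 = 20 | 5·4+4·0 = 20
Y: 5·2+4·0+1·3+3·5 = 28 | 5·0+4·7 = 28
M: 5·7+4·4+1·6+3·0 = 57 | 5·5+4·8 = 57
T: 5·5+4·1+1·3+3·1 = 35 | 5·7+4·0 = 35
gcd(5,4,1,3,5,4) = 1

Coefficients: [5, 4, 1, 3, 5, 4]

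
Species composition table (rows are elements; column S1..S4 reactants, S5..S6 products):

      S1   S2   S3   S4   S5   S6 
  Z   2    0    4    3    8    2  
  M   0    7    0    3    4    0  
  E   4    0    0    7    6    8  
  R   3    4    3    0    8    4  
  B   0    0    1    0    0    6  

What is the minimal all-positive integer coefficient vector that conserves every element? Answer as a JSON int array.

Z: 6·2+2·0+6·4+2·3 = 42 | 5·8+1·2 = 42
M: 6·0+2·7+6·0+2·3 = 20 | 5·4+1·0 = 20
E: 6·4+2·0+6·0+2·7 = 38 | 5·6+1·8 = 38
R: 6·3+2·4+6·3+2·0 = 44 | 5·8+1·4 = 44
B: 6·0+2·0+6·1+2·0 = 6 | 5·0+1·6 = 6
gcd(6,2,6,2,5,1) = 1

Coefficients: [6, 2, 6, 2, 5, 1]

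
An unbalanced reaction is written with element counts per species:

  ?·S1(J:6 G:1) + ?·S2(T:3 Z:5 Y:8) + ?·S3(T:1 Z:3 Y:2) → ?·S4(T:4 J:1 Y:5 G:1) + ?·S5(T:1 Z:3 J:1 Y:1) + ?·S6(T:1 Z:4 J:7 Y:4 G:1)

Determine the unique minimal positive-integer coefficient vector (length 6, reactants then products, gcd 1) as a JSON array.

T: 5·0+2·3+3·1 = 9 | 1·4+1·1+4·1 = 9
Z: 5·0+2·5+3·3 = 19 | 1·0+1·3+4·4 = 19
J: 5·6+2·0+3·0 = 30 | 1·1+1·1+4·7 = 30
Y: 5·0+2·8+3·2 = 22 | 1·5+1·1+4·4 = 22
G: 5·1+2·0+3·0 = 5 | 1·1+1·0+4·1 = 5
gcd(5,2,3,1,1,4) = 1

Coefficients: [5, 2, 3, 1, 1, 4]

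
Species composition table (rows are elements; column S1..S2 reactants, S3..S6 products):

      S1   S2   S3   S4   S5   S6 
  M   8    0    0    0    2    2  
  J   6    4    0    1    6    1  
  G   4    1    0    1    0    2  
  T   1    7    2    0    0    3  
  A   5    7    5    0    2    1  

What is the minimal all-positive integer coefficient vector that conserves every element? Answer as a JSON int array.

Coefficients: [2, 3, 4, 1, 3, 5]

M: 2·8+3·0 = 16 | 4·0+1·0+3·2+5·2 = 16
J: 2·6+3·4 = 24 | 4·0+1·1+3·6+5·1 = 24
G: 2·4+3·1 = 11 | 4·0+1·1+3·0+5·2 = 11
T: 2·1+3·7 = 23 | 4·2+1·0+3·0+5·3 = 23
A: 2·5+3·7 = 31 | 4·5+1·0+3·2+5·1 = 31
gcd(2,3,4,1,3,5) = 1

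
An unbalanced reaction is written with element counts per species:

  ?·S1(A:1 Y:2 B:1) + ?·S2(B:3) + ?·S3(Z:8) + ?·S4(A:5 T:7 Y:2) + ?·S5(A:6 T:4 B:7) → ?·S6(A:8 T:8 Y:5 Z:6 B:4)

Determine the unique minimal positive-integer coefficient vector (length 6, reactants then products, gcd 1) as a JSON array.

A: 6·1+1·0+3·0+4·5+1·6 = 32 | 4·8 = 32
T: 6·0+1·0+3·0+4·7+1·4 = 32 | 4·8 = 32
Y: 6·2+1·0+3·0+4·2+1·0 = 20 | 4·5 = 20
Z: 6·0+1·0+3·8+4·0+1·0 = 24 | 4·6 = 24
B: 6·1+1·3+3·0+4·0+1·7 = 16 | 4·4 = 16
gcd(6,1,3,4,1,4) = 1

Coefficients: [6, 1, 3, 4, 1, 4]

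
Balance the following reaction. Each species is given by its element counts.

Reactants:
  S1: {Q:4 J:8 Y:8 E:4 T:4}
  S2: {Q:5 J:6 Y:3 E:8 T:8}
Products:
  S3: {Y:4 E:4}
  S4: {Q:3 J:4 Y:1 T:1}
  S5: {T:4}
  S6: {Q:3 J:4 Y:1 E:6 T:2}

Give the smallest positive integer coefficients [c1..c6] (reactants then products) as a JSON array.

Q: 1·4+4·5 = 24 | 3·0+4·3+6·0+4·3 = 24
J: 1·8+4·6 = 32 | 3·0+4·4+6·0+4·4 = 32
Y: 1·8+4·3 = 20 | 3·4+4·1+6·0+4·1 = 20
E: 1·4+4·8 = 36 | 3·4+4·0+6·0+4·6 = 36
T: 1·4+4·8 = 36 | 3·0+4·1+6·4+4·2 = 36
gcd(1,4,3,4,6,4) = 1

Coefficients: [1, 4, 3, 4, 6, 4]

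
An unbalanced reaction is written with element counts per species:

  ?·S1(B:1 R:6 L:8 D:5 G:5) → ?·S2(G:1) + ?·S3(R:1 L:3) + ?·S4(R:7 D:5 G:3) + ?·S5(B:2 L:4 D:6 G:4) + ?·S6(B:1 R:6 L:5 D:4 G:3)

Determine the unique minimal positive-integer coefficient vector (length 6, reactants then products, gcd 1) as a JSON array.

Coefficients: [3, 5, 5, 1, 1, 1]

B: 3·1 = 3 | 5·0+5·0+1·0+1·2+1·1 = 3
R: 3·6 = 18 | 5·0+5·1+1·7+1·0+1·6 = 18
L: 3·8 = 24 | 5·0+5·3+1·0+1·4+1·5 = 24
D: 3·5 = 15 | 5·0+5·0+1·5+1·6+1·4 = 15
G: 3·5 = 15 | 5·1+5·0+1·3+1·4+1·3 = 15
gcd(3,5,5,1,1,1) = 1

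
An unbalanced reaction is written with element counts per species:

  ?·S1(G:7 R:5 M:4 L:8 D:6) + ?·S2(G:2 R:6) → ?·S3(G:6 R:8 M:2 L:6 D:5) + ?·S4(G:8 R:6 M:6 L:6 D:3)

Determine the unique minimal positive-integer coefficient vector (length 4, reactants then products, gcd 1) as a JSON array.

G: 6·7+5·2 = 52 | 6·6+2·8 = 52
R: 6·5+5·6 = 60 | 6·8+2·6 = 60
M: 6·4+5·0 = 24 | 6·2+2·6 = 24
L: 6·8+5·0 = 48 | 6·6+2·6 = 48
D: 6·6+5·0 = 36 | 6·5+2·3 = 36
gcd(6,5,6,2) = 1

Coefficients: [6, 5, 6, 2]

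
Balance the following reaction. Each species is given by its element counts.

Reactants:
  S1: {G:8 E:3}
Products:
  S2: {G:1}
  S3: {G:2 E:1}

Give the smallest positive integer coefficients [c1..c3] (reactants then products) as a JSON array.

Coefficients: [1, 2, 3]

G: 1·8 = 8 | 2·1+3·2 = 8
E: 1·3 = 3 | 2·0+3·1 = 3
gcd(1,2,3) = 1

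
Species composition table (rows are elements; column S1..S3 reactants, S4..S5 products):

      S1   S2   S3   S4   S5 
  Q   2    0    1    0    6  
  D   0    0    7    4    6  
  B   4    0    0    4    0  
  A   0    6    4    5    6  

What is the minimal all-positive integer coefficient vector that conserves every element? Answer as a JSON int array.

Q: 6·2+4·0+6·1 = 18 | 6·0+3·6 = 18
D: 6·0+4·0+6·7 = 42 | 6·4+3·6 = 42
B: 6·4+4·0+6·0 = 24 | 6·4+3·0 = 24
A: 6·0+4·6+6·4 = 48 | 6·5+3·6 = 48
gcd(6,4,6,6,3) = 1

Coefficients: [6, 4, 6, 6, 3]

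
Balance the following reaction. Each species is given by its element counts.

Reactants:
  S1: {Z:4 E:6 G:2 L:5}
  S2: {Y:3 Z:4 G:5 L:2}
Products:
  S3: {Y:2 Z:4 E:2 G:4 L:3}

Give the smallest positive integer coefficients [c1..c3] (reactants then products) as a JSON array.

Coefficients: [1, 2, 3]

Y: 1·0+2·3 = 6 | 3·2 = 6
Z: 1·4+2·4 = 12 | 3·4 = 12
E: 1·6+2·0 = 6 | 3·2 = 6
G: 1·2+2·5 = 12 | 3·4 = 12
L: 1·5+2·2 = 9 | 3·3 = 9
gcd(1,2,3) = 1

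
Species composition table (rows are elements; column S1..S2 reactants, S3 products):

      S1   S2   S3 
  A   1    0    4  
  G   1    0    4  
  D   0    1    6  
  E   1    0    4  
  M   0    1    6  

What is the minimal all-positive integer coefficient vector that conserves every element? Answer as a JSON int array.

A: 4·1+6·0 = 4 | 1·4 = 4
G: 4·1+6·0 = 4 | 1·4 = 4
D: 4·0+6·1 = 6 | 1·6 = 6
E: 4·1+6·0 = 4 | 1·4 = 4
M: 4·0+6·1 = 6 | 1·6 = 6
gcd(4,6,1) = 1

Coefficients: [4, 6, 1]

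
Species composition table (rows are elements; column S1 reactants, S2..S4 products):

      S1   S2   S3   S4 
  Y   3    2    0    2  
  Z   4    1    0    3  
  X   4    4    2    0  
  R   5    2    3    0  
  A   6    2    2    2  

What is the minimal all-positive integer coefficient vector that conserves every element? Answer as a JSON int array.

Y: 4·3 = 12 | 1·2+6·0+5·2 = 12
Z: 4·4 = 16 | 1·1+6·0+5·3 = 16
X: 4·4 = 16 | 1·4+6·2+5·0 = 16
R: 4·5 = 20 | 1·2+6·3+5·0 = 20
A: 4·6 = 24 | 1·2+6·2+5·2 = 24
gcd(4,1,6,5) = 1

Coefficients: [4, 1, 6, 5]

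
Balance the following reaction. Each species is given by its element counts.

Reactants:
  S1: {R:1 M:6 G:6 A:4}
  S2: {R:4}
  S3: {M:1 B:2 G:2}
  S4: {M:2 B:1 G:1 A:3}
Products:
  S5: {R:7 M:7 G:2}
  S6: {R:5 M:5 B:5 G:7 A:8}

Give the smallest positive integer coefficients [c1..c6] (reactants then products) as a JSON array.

Coefficients: [1, 4, 3, 4, 1, 2]

R: 1·1+4·4+3·0+4·0 = 17 | 1·7+2·5 = 17
M: 1·6+4·0+3·1+4·2 = 17 | 1·7+2·5 = 17
B: 1·0+4·0+3·2+4·1 = 10 | 1·0+2·5 = 10
G: 1·6+4·0+3·2+4·1 = 16 | 1·2+2·7 = 16
A: 1·4+4·0+3·0+4·3 = 16 | 1·0+2·8 = 16
gcd(1,4,3,4,1,2) = 1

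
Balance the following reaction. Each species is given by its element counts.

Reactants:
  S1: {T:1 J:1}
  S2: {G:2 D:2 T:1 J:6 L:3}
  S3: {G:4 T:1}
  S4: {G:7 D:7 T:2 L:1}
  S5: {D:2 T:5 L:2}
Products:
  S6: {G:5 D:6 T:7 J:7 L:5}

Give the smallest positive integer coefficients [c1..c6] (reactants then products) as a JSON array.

Coefficients: [6, 6, 1, 2, 5, 6]

G: 6·0+6·2+1·4+2·7+5·0 = 30 | 6·5 = 30
D: 6·0+6·2+1·0+2·7+5·2 = 36 | 6·6 = 36
T: 6·1+6·1+1·1+2·2+5·5 = 42 | 6·7 = 42
J: 6·1+6·6+1·0+2·0+5·0 = 42 | 6·7 = 42
L: 6·0+6·3+1·0+2·1+5·2 = 30 | 6·5 = 30
gcd(6,6,1,2,5,6) = 1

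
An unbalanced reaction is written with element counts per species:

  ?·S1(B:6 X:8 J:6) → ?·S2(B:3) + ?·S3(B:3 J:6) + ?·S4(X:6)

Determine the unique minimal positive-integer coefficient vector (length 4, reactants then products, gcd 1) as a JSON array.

Coefficients: [3, 3, 3, 4]

B: 3·6 = 18 | 3·3+3·3+4·0 = 18
X: 3·8 = 24 | 3·0+3·0+4·6 = 24
J: 3·6 = 18 | 3·0+3·6+4·0 = 18
gcd(3,3,3,4) = 1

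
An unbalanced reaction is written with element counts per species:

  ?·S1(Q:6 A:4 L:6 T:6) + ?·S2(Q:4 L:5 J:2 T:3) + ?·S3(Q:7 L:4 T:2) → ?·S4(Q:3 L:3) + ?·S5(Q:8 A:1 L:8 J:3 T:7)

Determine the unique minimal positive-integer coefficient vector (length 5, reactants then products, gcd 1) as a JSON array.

Q: 1·6+6·4+2·7 = 44 | 4·3+4·8 = 44
A: 1·4+6·0+2·0 = 4 | 4·0+4·1 = 4
L: 1·6+6·5+2·4 = 44 | 4·3+4·8 = 44
J: 1·0+6·2+2·0 = 12 | 4·0+4·3 = 12
T: 1·6+6·3+2·2 = 28 | 4·0+4·7 = 28
gcd(1,6,2,4,4) = 1

Coefficients: [1, 6, 2, 4, 4]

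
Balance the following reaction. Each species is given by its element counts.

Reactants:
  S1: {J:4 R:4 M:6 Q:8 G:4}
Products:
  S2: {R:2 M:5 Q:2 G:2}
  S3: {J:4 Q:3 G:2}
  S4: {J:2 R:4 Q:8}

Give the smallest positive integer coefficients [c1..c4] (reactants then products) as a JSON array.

Coefficients: [5, 6, 4, 2]

J: 5·4 = 20 | 6·0+4·4+2·2 = 20
R: 5·4 = 20 | 6·2+4·0+2·4 = 20
M: 5·6 = 30 | 6·5+4·0+2·0 = 30
Q: 5·8 = 40 | 6·2+4·3+2·8 = 40
G: 5·4 = 20 | 6·2+4·2+2·0 = 20
gcd(5,6,4,2) = 1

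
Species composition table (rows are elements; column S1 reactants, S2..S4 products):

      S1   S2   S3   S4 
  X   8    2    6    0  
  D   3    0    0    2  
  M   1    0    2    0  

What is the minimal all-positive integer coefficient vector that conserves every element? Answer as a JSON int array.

Coefficients: [2, 5, 1, 3]

X: 2·8 = 16 | 5·2+1·6+3·0 = 16
D: 2·3 = 6 | 5·0+1·0+3·2 = 6
M: 2·1 = 2 | 5·0+1·2+3·0 = 2
gcd(2,5,1,3) = 1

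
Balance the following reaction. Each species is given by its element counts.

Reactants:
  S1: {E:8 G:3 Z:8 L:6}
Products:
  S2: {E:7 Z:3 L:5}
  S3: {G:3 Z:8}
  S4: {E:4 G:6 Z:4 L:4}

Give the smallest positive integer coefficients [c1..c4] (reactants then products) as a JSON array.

Coefficients: [4, 4, 2, 1]

E: 4·8 = 32 | 4·7+2·0+1·4 = 32
G: 4·3 = 12 | 4·0+2·3+1·6 = 12
Z: 4·8 = 32 | 4·3+2·8+1·4 = 32
L: 4·6 = 24 | 4·5+2·0+1·4 = 24
gcd(4,4,2,1) = 1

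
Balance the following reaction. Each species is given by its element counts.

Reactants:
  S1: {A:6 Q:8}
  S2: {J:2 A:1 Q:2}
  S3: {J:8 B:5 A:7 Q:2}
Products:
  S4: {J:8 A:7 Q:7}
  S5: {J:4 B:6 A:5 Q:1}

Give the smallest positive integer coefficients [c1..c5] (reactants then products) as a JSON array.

Coefficients: [2, 6, 6, 5, 5]

J: 2·0+6·2+6·8 = 60 | 5·8+5·4 = 60
B: 2·0+6·0+6·5 = 30 | 5·0+5·6 = 30
A: 2·6+6·1+6·7 = 60 | 5·7+5·5 = 60
Q: 2·8+6·2+6·2 = 40 | 5·7+5·1 = 40
gcd(2,6,6,5,5) = 1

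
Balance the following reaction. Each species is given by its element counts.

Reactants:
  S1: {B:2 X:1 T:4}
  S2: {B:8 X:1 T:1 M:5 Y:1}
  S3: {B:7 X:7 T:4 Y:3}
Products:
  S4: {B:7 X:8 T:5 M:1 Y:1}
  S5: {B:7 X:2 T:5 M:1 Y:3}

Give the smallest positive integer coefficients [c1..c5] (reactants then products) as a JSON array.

B: 6·2+2·8+6·7 = 70 | 5·7+5·7 = 70
X: 6·1+2·1+6·7 = 50 | 5·8+5·2 = 50
T: 6·4+2·1+6·4 = 50 | 5·5+5·5 = 50
M: 6·0+2·5+6·0 = 10 | 5·1+5·1 = 10
Y: 6·0+2·1+6·3 = 20 | 5·1+5·3 = 20
gcd(6,2,6,5,5) = 1

Coefficients: [6, 2, 6, 5, 5]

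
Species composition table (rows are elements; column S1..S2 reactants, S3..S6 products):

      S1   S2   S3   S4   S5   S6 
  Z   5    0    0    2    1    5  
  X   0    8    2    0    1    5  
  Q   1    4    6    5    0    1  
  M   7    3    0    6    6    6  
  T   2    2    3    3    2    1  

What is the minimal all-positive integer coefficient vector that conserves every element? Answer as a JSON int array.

Z: 6·5+4·0 = 30 | 2·0+1·2+3·1+5·5 = 30
X: 6·0+4·8 = 32 | 2·2+1·0+3·1+5·5 = 32
Q: 6·1+4·4 = 22 | 2·6+1·5+3·0+5·1 = 22
M: 6·7+4·3 = 54 | 2·0+1·6+3·6+5·6 = 54
T: 6·2+4·2 = 20 | 2·3+1·3+3·2+5·1 = 20
gcd(6,4,2,1,3,5) = 1

Coefficients: [6, 4, 2, 1, 3, 5]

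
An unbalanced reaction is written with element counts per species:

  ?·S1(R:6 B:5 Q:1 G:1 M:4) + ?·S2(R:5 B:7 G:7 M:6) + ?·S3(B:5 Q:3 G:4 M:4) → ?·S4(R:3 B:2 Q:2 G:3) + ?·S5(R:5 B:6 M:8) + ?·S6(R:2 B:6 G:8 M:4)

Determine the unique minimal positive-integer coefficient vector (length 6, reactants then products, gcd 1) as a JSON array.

R: 2·6+6·5+2·0 = 42 | 4·3+4·5+5·2 = 42
B: 2·5+6·7+2·5 = 62 | 4·2+4·6+5·6 = 62
Q: 2·1+6·0+2·3 = 8 | 4·2+4·0+5·0 = 8
G: 2·1+6·7+2·4 = 52 | 4·3+4·0+5·8 = 52
M: 2·4+6·6+2·4 = 52 | 4·0+4·8+5·4 = 52
gcd(2,6,2,4,4,5) = 1

Coefficients: [2, 6, 2, 4, 4, 5]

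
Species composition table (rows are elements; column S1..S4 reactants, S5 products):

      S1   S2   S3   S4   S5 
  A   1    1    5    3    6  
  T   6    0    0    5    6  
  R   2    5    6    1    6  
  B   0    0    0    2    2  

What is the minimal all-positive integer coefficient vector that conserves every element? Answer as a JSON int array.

A: 1·1+2·1+3·5+6·3 = 36 | 6·6 = 36
T: 1·6+2·0+3·0+6·5 = 36 | 6·6 = 36
R: 1·2+2·5+3·6+6·1 = 36 | 6·6 = 36
B: 1·0+2·0+3·0+6·2 = 12 | 6·2 = 12
gcd(1,2,3,6,6) = 1

Coefficients: [1, 2, 3, 6, 6]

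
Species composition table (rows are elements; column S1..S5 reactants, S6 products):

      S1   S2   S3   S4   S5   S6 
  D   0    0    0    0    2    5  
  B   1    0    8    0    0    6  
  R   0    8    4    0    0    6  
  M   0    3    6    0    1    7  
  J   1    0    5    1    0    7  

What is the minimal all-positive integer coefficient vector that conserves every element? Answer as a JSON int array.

D: 4·0+1·0+1·0+5·0+5·2 = 10 | 2·5 = 10
B: 4·1+1·0+1·8+5·0+5·0 = 12 | 2·6 = 12
R: 4·0+1·8+1·4+5·0+5·0 = 12 | 2·6 = 12
M: 4·0+1·3+1·6+5·0+5·1 = 14 | 2·7 = 14
J: 4·1+1·0+1·5+5·1+5·0 = 14 | 2·7 = 14
gcd(4,1,1,5,5,2) = 1

Coefficients: [4, 1, 1, 5, 5, 2]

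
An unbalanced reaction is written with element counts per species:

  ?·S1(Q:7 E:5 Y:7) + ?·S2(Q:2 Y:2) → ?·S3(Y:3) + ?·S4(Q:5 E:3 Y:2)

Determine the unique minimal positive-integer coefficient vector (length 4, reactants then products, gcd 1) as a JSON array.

Q: 3·7+2·2 = 25 | 5·0+5·5 = 25
E: 3·5+2·0 = 15 | 5·0+5·3 = 15
Y: 3·7+2·2 = 25 | 5·3+5·2 = 25
gcd(3,2,5,5) = 1

Coefficients: [3, 2, 5, 5]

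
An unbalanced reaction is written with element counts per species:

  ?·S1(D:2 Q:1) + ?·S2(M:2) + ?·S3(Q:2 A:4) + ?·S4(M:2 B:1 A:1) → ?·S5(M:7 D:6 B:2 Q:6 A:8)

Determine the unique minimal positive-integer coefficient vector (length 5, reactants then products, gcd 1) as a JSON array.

Coefficients: [6, 3, 3, 4, 2]

M: 6·0+3·2+3·0+4·2 = 14 | 2·7 = 14
D: 6·2+3·0+3·0+4·0 = 12 | 2·6 = 12
B: 6·0+3·0+3·0+4·1 = 4 | 2·2 = 4
Q: 6·1+3·0+3·2+4·0 = 12 | 2·6 = 12
A: 6·0+3·0+3·4+4·1 = 16 | 2·8 = 16
gcd(6,3,3,4,2) = 1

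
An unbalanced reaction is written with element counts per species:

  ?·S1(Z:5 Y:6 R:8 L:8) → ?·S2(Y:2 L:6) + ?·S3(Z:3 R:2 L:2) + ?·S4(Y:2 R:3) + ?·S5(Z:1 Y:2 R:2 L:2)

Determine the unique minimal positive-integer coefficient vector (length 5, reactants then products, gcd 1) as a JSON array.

Coefficients: [3, 1, 3, 2, 6]

Z: 3·5 = 15 | 1·0+3·3+2·0+6·1 = 15
Y: 3·6 = 18 | 1·2+3·0+2·2+6·2 = 18
R: 3·8 = 24 | 1·0+3·2+2·3+6·2 = 24
L: 3·8 = 24 | 1·6+3·2+2·0+6·2 = 24
gcd(3,1,3,2,6) = 1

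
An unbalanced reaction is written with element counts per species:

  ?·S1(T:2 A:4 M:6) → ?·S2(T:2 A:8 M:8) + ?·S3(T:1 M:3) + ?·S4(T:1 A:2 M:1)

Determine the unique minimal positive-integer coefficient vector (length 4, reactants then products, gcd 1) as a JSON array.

Coefficients: [5, 2, 4, 2]

T: 5·2 = 10 | 2·2+4·1+2·1 = 10
A: 5·4 = 20 | 2·8+4·0+2·2 = 20
M: 5·6 = 30 | 2·8+4·3+2·1 = 30
gcd(5,2,4,2) = 1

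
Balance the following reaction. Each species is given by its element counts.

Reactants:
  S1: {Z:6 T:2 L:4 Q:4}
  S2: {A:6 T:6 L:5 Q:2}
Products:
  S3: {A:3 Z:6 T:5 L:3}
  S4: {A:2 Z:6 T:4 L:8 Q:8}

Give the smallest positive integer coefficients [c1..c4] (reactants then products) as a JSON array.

A: 5·0+2·6 = 12 | 2·3+3·2 = 12
Z: 5·6+2·0 = 30 | 2·6+3·6 = 30
T: 5·2+2·6 = 22 | 2·5+3·4 = 22
L: 5·4+2·5 = 30 | 2·3+3·8 = 30
Q: 5·4+2·2 = 24 | 2·0+3·8 = 24
gcd(5,2,2,3) = 1

Coefficients: [5, 2, 2, 3]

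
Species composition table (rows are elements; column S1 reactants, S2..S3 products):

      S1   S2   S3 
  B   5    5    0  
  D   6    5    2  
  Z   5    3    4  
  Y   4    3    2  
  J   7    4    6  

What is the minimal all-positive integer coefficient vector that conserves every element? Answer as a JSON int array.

Coefficients: [2, 2, 1]

B: 2·5 = 10 | 2·5+1·0 = 10
D: 2·6 = 12 | 2·5+1·2 = 12
Z: 2·5 = 10 | 2·3+1·4 = 10
Y: 2·4 = 8 | 2·3+1·2 = 8
J: 2·7 = 14 | 2·4+1·6 = 14
gcd(2,2,1) = 1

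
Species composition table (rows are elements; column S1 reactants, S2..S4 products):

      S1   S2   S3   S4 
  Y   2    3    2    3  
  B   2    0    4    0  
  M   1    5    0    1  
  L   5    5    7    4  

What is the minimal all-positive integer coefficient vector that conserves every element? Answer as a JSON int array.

Coefficients: [6, 1, 3, 1]

Y: 6·2 = 12 | 1·3+3·2+1·3 = 12
B: 6·2 = 12 | 1·0+3·4+1·0 = 12
M: 6·1 = 6 | 1·5+3·0+1·1 = 6
L: 6·5 = 30 | 1·5+3·7+1·4 = 30
gcd(6,1,3,1) = 1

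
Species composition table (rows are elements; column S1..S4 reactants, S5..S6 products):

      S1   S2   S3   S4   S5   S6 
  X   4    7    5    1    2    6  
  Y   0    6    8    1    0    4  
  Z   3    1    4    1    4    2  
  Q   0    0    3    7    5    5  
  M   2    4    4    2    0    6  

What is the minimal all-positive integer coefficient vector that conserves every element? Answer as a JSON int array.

Coefficients: [5, 1, 1, 6, 4, 5]

X: 5·4+1·7+1·5+6·1 = 38 | 4·2+5·6 = 38
Y: 5·0+1·6+1·8+6·1 = 20 | 4·0+5·4 = 20
Z: 5·3+1·1+1·4+6·1 = 26 | 4·4+5·2 = 26
Q: 5·0+1·0+1·3+6·7 = 45 | 4·5+5·5 = 45
M: 5·2+1·4+1·4+6·2 = 30 | 4·0+5·6 = 30
gcd(5,1,1,6,4,5) = 1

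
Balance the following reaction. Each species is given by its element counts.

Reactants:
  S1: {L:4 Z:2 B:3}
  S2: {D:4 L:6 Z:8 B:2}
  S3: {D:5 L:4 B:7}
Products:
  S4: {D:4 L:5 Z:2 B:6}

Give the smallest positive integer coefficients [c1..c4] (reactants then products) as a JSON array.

D: 2·0+1·4+4·5 = 24 | 6·4 = 24
L: 2·4+1·6+4·4 = 30 | 6·5 = 30
Z: 2·2+1·8+4·0 = 12 | 6·2 = 12
B: 2·3+1·2+4·7 = 36 | 6·6 = 36
gcd(2,1,4,6) = 1

Coefficients: [2, 1, 4, 6]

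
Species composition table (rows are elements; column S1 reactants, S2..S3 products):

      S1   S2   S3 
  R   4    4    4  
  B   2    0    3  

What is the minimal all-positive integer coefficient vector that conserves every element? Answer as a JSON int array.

R: 3·4 = 12 | 1·4+2·4 = 12
B: 3·2 = 6 | 1·0+2·3 = 6
gcd(3,1,2) = 1

Coefficients: [3, 1, 2]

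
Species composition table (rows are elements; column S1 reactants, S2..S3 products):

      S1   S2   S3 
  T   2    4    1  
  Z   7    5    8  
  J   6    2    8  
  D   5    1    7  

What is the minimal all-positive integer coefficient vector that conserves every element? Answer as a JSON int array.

Coefficients: [3, 1, 2]

T: 3·2 = 6 | 1·4+2·1 = 6
Z: 3·7 = 21 | 1·5+2·8 = 21
J: 3·6 = 18 | 1·2+2·8 = 18
D: 3·5 = 15 | 1·1+2·7 = 15
gcd(3,1,2) = 1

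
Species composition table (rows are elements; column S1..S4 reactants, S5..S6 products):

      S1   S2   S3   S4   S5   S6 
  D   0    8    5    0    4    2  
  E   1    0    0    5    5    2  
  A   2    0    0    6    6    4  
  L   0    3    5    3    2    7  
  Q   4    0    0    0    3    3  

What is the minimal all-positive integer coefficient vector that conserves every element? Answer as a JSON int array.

D: 6·0+2·8+2·5+5·0 = 26 | 5·4+3·2 = 26
E: 6·1+2·0+2·0+5·5 = 31 | 5·5+3·2 = 31
A: 6·2+2·0+2·0+5·6 = 42 | 5·6+3·4 = 42
L: 6·0+2·3+2·5+5·3 = 31 | 5·2+3·7 = 31
Q: 6·4+2·0+2·0+5·0 = 24 | 5·3+3·3 = 24
gcd(6,2,2,5,5,3) = 1

Coefficients: [6, 2, 2, 5, 5, 3]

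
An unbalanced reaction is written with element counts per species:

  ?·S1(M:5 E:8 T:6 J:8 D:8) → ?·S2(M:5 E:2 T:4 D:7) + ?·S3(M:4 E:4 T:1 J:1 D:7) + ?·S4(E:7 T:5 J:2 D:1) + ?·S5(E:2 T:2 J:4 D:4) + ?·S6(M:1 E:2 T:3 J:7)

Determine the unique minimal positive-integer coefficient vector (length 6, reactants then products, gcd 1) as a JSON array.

Coefficients: [6, 1, 5, 2, 1, 5]

M: 6·5 = 30 | 1·5+5·4+2·0+1·0+5·1 = 30
E: 6·8 = 48 | 1·2+5·4+2·7+1·2+5·2 = 48
T: 6·6 = 36 | 1·4+5·1+2·5+1·2+5·3 = 36
J: 6·8 = 48 | 1·0+5·1+2·2+1·4+5·7 = 48
D: 6·8 = 48 | 1·7+5·7+2·1+1·4+5·0 = 48
gcd(6,1,5,2,1,5) = 1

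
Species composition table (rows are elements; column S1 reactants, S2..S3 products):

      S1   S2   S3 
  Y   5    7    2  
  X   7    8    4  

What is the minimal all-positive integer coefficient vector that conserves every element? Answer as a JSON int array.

Coefficients: [4, 2, 3]

Y: 4·5 = 20 | 2·7+3·2 = 20
X: 4·7 = 28 | 2·8+3·4 = 28
gcd(4,2,3) = 1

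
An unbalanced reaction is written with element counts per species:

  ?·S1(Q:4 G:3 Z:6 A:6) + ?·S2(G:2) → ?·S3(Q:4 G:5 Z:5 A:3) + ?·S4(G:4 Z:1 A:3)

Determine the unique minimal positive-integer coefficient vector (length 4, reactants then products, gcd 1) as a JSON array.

Q: 1·4+3·0 = 4 | 1·4+1·0 = 4
G: 1·3+3·2 = 9 | 1·5+1·4 = 9
Z: 1·6+3·0 = 6 | 1·5+1·1 = 6
A: 1·6+3·0 = 6 | 1·3+1·3 = 6
gcd(1,3,1,1) = 1

Coefficients: [1, 3, 1, 1]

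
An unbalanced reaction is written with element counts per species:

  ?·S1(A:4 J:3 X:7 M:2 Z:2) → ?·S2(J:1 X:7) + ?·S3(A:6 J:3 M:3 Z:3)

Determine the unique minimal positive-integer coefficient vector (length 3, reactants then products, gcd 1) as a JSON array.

A: 3·4 = 12 | 3·0+2·6 = 12
J: 3·3 = 9 | 3·1+2·3 = 9
X: 3·7 = 21 | 3·7+2·0 = 21
M: 3·2 = 6 | 3·0+2·3 = 6
Z: 3·2 = 6 | 3·0+2·3 = 6
gcd(3,3,2) = 1

Coefficients: [3, 3, 2]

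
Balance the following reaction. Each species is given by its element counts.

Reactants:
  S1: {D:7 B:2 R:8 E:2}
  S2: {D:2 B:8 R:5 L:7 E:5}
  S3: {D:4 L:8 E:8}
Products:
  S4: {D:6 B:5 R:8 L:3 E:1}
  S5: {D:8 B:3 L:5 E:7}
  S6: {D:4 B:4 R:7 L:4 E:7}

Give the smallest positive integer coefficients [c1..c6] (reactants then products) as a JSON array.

Coefficients: [6, 4, 1, 5, 1, 4]

D: 6·7+4·2+1·4 = 54 | 5·6+1·8+4·4 = 54
B: 6·2+4·8+1·0 = 44 | 5·5+1·3+4·4 = 44
R: 6·8+4·5+1·0 = 68 | 5·8+1·0+4·7 = 68
L: 6·0+4·7+1·8 = 36 | 5·3+1·5+4·4 = 36
E: 6·2+4·5+1·8 = 40 | 5·1+1·7+4·7 = 40
gcd(6,4,1,5,1,4) = 1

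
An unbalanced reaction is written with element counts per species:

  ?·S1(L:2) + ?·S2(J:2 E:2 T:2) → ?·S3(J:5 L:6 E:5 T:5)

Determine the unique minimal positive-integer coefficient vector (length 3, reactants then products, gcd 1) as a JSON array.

Coefficients: [6, 5, 2]

J: 6·0+5·2 = 10 | 2·5 = 10
L: 6·2+5·0 = 12 | 2·6 = 12
E: 6·0+5·2 = 10 | 2·5 = 10
T: 6·0+5·2 = 10 | 2·5 = 10
gcd(6,5,2) = 1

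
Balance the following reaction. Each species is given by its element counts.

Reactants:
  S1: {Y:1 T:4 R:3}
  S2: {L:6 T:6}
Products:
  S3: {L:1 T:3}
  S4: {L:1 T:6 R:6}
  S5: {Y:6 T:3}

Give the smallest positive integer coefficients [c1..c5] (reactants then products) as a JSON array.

Coefficients: [6, 1, 3, 3, 1]

L: 6·0+1·6 = 6 | 3·1+3·1+1·0 = 6
Y: 6·1+1·0 = 6 | 3·0+3·0+1·6 = 6
T: 6·4+1·6 = 30 | 3·3+3·6+1·3 = 30
R: 6·3+1·0 = 18 | 3·0+3·6+1·0 = 18
gcd(6,1,3,3,1) = 1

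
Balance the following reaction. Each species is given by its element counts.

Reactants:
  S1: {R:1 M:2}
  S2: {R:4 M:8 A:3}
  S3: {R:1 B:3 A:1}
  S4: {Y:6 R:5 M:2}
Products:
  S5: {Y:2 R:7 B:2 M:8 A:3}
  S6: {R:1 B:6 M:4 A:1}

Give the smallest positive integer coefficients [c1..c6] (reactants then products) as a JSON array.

Coefficients: [5, 2, 4, 1, 3, 1]

Y: 5·0+2·0+4·0+1·6 = 6 | 3·2+1·0 = 6
R: 5·1+2·4+4·1+1·5 = 22 | 3·7+1·1 = 22
B: 5·0+2·0+4·3+1·0 = 12 | 3·2+1·6 = 12
M: 5·2+2·8+4·0+1·2 = 28 | 3·8+1·4 = 28
A: 5·0+2·3+4·1+1·0 = 10 | 3·3+1·1 = 10
gcd(5,2,4,1,3,1) = 1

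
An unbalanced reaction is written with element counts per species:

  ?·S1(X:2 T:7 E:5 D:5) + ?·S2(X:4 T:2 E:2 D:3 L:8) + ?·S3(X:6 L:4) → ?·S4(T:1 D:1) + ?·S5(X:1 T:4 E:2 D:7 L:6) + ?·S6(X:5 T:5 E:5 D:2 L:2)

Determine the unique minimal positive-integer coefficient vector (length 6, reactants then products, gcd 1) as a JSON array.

Coefficients: [4, 2, 1, 4, 2, 4]

X: 4·2+2·4+1·6 = 22 | 4·0+2·1+4·5 = 22
T: 4·7+2·2+1·0 = 32 | 4·1+2·4+4·5 = 32
E: 4·5+2·2+1·0 = 24 | 4·0+2·2+4·5 = 24
D: 4·5+2·3+1·0 = 26 | 4·1+2·7+4·2 = 26
L: 4·0+2·8+1·4 = 20 | 4·0+2·6+4·2 = 20
gcd(4,2,1,4,2,4) = 1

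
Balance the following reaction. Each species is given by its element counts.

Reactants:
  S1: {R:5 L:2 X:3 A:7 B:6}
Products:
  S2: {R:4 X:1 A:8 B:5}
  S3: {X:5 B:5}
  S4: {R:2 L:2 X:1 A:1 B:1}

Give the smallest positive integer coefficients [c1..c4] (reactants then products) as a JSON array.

Coefficients: [4, 3, 1, 4]

R: 4·5 = 20 | 3·4+1·0+4·2 = 20
L: 4·2 = 8 | 3·0+1·0+4·2 = 8
X: 4·3 = 12 | 3·1+1·5+4·1 = 12
A: 4·7 = 28 | 3·8+1·0+4·1 = 28
B: 4·6 = 24 | 3·5+1·5+4·1 = 24
gcd(4,3,1,4) = 1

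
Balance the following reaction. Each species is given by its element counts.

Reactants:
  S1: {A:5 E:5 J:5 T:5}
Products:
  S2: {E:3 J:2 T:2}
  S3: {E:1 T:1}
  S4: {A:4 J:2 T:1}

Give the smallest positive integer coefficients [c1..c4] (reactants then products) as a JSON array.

Coefficients: [4, 5, 5, 5]

A: 4·5 = 20 | 5·0+5·0+5·4 = 20
E: 4·5 = 20 | 5·3+5·1+5·0 = 20
J: 4·5 = 20 | 5·2+5·0+5·2 = 20
T: 4·5 = 20 | 5·2+5·1+5·1 = 20
gcd(4,5,5,5) = 1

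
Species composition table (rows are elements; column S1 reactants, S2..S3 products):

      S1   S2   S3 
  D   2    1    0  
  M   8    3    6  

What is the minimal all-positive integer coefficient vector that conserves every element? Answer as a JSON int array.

Coefficients: [3, 6, 1]

D: 3·2 = 6 | 6·1+1·0 = 6
M: 3·8 = 24 | 6·3+1·6 = 24
gcd(3,6,1) = 1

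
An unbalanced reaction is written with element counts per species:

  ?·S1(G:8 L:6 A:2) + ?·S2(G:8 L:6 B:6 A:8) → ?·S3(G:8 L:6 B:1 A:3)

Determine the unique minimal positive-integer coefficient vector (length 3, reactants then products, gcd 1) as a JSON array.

Coefficients: [5, 1, 6]

G: 5·8+1·8 = 48 | 6·8 = 48
L: 5·6+1·6 = 36 | 6·6 = 36
B: 5·0+1·6 = 6 | 6·1 = 6
A: 5·2+1·8 = 18 | 6·3 = 18
gcd(5,1,6) = 1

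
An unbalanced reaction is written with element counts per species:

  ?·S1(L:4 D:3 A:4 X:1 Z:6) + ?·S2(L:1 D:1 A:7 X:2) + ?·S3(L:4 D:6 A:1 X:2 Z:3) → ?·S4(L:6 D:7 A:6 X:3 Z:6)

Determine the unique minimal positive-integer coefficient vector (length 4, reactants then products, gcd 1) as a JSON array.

L: 3·4+2·1+4·4 = 30 | 5·6 = 30
D: 3·3+2·1+4·6 = 35 | 5·7 = 35
A: 3·4+2·7+4·1 = 30 | 5·6 = 30
X: 3·1+2·2+4·2 = 15 | 5·3 = 15
Z: 3·6+2·0+4·3 = 30 | 5·6 = 30
gcd(3,2,4,5) = 1

Coefficients: [3, 2, 4, 5]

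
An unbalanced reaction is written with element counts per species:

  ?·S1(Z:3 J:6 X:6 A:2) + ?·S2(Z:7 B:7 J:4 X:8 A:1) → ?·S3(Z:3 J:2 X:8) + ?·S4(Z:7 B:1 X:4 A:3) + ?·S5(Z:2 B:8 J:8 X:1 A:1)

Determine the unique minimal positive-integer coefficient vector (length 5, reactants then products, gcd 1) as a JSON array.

Z: 4·3+5·7 = 47 | 6·3+3·7+4·2 = 47
B: 4·0+5·7 = 35 | 6·0+3·1+4·8 = 35
J: 4·6+5·4 = 44 | 6·2+3·0+4·8 = 44
X: 4·6+5·8 = 64 | 6·8+3·4+4·1 = 64
A: 4·2+5·1 = 13 | 6·0+3·3+4·1 = 13
gcd(4,5,6,3,4) = 1

Coefficients: [4, 5, 6, 3, 4]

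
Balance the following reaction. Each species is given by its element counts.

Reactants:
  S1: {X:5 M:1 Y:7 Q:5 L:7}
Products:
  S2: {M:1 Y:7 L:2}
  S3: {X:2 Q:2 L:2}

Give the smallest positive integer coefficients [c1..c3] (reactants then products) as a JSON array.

Coefficients: [2, 2, 5]

X: 2·5 = 10 | 2·0+5·2 = 10
M: 2·1 = 2 | 2·1+5·0 = 2
Y: 2·7 = 14 | 2·7+5·0 = 14
Q: 2·5 = 10 | 2·0+5·2 = 10
L: 2·7 = 14 | 2·2+5·2 = 14
gcd(2,2,5) = 1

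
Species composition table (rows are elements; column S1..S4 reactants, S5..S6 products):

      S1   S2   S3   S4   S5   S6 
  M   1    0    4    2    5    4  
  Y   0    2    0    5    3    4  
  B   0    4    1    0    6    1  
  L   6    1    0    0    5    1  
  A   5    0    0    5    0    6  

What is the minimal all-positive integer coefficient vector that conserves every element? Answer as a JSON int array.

M: 2·1+3·0+5·4+4·2 = 30 | 2·5+5·4 = 30
Y: 2·0+3·2+5·0+4·5 = 26 | 2·3+5·4 = 26
B: 2·0+3·4+5·1+4·0 = 17 | 2·6+5·1 = 17
L: 2·6+3·1+5·0+4·0 = 15 | 2·5+5·1 = 15
A: 2·5+3·0+5·0+4·5 = 30 | 2·0+5·6 = 30
gcd(2,3,5,4,2,5) = 1

Coefficients: [2, 3, 5, 4, 2, 5]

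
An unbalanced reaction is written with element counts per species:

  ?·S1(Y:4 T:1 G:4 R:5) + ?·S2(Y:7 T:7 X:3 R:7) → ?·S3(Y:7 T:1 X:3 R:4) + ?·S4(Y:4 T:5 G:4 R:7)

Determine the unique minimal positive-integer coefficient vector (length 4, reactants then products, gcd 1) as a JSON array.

Y: 3·4+2·7 = 26 | 2·7+3·4 = 26
T: 3·1+2·7 = 17 | 2·1+3·5 = 17
X: 3·0+2·3 = 6 | 2·3+3·0 = 6
G: 3·4+2·0 = 12 | 2·0+3·4 = 12
R: 3·5+2·7 = 29 | 2·4+3·7 = 29
gcd(3,2,2,3) = 1

Coefficients: [3, 2, 2, 3]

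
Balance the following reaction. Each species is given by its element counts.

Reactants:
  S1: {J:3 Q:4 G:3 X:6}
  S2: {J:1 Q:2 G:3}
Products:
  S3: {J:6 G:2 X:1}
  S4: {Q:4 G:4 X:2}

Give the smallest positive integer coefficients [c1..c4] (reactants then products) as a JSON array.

Coefficients: [2, 6, 2, 5]

J: 2·3+6·1 = 12 | 2·6+5·0 = 12
Q: 2·4+6·2 = 20 | 2·0+5·4 = 20
G: 2·3+6·3 = 24 | 2·2+5·4 = 24
X: 2·6+6·0 = 12 | 2·1+5·2 = 12
gcd(2,6,2,5) = 1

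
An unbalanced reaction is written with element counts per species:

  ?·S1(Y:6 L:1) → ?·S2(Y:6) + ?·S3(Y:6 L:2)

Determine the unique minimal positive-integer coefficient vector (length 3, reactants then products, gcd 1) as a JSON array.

Coefficients: [2, 1, 1]

Y: 2·6 = 12 | 1·6+1·6 = 12
L: 2·1 = 2 | 1·0+1·2 = 2
gcd(2,1,1) = 1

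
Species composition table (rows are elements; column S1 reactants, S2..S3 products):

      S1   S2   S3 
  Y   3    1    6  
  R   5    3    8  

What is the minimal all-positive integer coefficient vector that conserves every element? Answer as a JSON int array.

Y: 5·3 = 15 | 3·1+2·6 = 15
R: 5·5 = 25 | 3·3+2·8 = 25
gcd(5,3,2) = 1

Coefficients: [5, 3, 2]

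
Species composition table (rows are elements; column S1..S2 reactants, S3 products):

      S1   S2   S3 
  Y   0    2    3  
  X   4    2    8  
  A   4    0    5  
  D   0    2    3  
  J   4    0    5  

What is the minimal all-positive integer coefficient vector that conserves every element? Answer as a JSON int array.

Y: 5·0+6·2 = 12 | 4·3 = 12
X: 5·4+6·2 = 32 | 4·8 = 32
A: 5·4+6·0 = 20 | 4·5 = 20
D: 5·0+6·2 = 12 | 4·3 = 12
J: 5·4+6·0 = 20 | 4·5 = 20
gcd(5,6,4) = 1

Coefficients: [5, 6, 4]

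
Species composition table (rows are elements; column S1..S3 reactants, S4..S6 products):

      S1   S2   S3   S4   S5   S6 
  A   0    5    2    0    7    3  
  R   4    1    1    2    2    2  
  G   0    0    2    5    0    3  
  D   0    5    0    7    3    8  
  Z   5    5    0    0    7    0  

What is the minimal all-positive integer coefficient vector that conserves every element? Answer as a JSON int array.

Coefficients: [1, 6, 4, 1, 5, 1]

A: 1·0+6·5+4·2 = 38 | 1·0+5·7+1·3 = 38
R: 1·4+6·1+4·1 = 14 | 1·2+5·2+1·2 = 14
G: 1·0+6·0+4·2 = 8 | 1·5+5·0+1·3 = 8
D: 1·0+6·5+4·0 = 30 | 1·7+5·3+1·8 = 30
Z: 1·5+6·5+4·0 = 35 | 1·0+5·7+1·0 = 35
gcd(1,6,4,1,5,1) = 1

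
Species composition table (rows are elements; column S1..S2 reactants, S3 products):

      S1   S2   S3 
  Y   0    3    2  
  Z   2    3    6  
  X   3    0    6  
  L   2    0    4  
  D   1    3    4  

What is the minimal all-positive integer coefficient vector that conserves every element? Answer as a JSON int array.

Coefficients: [6, 2, 3]

Y: 6·0+2·3 = 6 | 3·2 = 6
Z: 6·2+2·3 = 18 | 3·6 = 18
X: 6·3+2·0 = 18 | 3·6 = 18
L: 6·2+2·0 = 12 | 3·4 = 12
D: 6·1+2·3 = 12 | 3·4 = 12
gcd(6,2,3) = 1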